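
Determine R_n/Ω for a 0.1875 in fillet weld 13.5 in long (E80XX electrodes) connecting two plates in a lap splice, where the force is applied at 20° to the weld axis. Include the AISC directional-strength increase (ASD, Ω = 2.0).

E80XX → F_EXX = 80 ksi.
t_e = 0.707 × 0.1875 = 0.1326 in; A_we = 0.1326 × 13.5 = 1.79 in².
Directional factor: 1.0 + 0.5 sin^1.5(20°) = 1.1.
F_nw = 0.6 × 80 × 1.1 = 52.8 ksi.
R_n/Ω = (52.8 × 1.79) / 2.0 = 47.25 kip.

R_n/Ω ≈ 47.2 kip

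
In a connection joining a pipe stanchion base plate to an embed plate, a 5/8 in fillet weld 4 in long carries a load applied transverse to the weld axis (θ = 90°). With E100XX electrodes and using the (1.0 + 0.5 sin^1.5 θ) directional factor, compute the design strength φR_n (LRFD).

φR_n ≈ 119 kip

E100XX → F_EXX = 100 ksi.
t_e = 0.707 × 0.625 = 0.4419 in; A_we = 0.4419 × 4 = 1.767 in².
Directional factor: 1.0 + 0.5 sin^1.5(90°) = 1.5.
F_nw = 0.6 × 100 × 1.5 = 90 ksi.
φR_n = 0.75 × 90 × 1.767 = 119.3 kip.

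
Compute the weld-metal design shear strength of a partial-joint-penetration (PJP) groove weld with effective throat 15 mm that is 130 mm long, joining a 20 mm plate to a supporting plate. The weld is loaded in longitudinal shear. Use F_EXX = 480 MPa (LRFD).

φR_n ≈ 421 kN

Effective throat (given) t_e = 15 mm.
A_we = 15 × 130 = 1950 mm².
F_nw = 0.6 F_EXX = 288 MPa.
φR_n = 0.75 × 288 × 1950 × 10⁻³ = 421.2 kN.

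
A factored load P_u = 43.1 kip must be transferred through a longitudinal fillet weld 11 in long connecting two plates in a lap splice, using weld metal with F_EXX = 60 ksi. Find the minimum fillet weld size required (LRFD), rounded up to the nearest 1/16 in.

w = 1/4 in

Total weld length L = 11 in.
Required throat t_e = P_u / (φ × 0.6 F_EXX × L) = 43.1 / (0.75 × 0.6 × 60 × 11) = 0.1451 in.
Required leg w = t_e / 0.707 = 0.2053 in → use 1/4 in.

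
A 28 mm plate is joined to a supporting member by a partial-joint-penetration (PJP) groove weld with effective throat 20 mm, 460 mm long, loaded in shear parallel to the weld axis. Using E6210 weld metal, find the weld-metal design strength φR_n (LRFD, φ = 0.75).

φR_n ≈ 2570 kN

E62XX → F_EXX = 620 MPa.
Effective throat (given) t_e = 20 mm.
A_we = 20 × 460 = 9200 mm².
F_nw = 0.6 F_EXX = 372 MPa.
φR_n = 0.75 × 372 × 9200 × 10⁻³ = 2567 kN.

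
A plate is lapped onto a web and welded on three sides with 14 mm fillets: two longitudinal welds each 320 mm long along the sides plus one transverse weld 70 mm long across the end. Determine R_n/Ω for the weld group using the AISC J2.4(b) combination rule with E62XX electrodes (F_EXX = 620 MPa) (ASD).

R_n/Ω ≈ 1310 kN

t_e = 0.707 × 14 = 9.898 mm.
R_nwl = 0.6 × 620 × 9.898 × 640 × 10⁻³ = 2357 kN (longitudinal, 2 welds).
R_nwt = 0.6 × 620 × 9.898 × 70 × 10⁻³ = 257.7 kN (transverse, base value).
(i) R_nwl + R_nwt = 2614 kN; (ii) 0.85 R_nwl + 1.5 R_nwt = 2390 kN.
R_n = max = 2614 kN [governs: (i)]; R_n/Ω = 1307 kN.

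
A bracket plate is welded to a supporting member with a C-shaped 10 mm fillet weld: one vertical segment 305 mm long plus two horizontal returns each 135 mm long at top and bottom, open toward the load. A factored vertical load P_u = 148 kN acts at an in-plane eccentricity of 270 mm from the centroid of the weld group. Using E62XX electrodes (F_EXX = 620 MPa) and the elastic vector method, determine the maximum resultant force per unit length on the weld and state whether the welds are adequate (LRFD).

f_max ≈ 927 N/mm; adequate

Total weld length L_w = 575 mm. Treat welds as unit-width lines.
Centroid: x̄ = 2×135×67.5 / 575 = 31.7 mm from the vertical weld.
Polar moment about centroid: J = I_x + I_y = [305³/12 + 2×135×152.5²] + [305×31.7² + 2(135³/12 + 135×35.8²)] = 9706000 mm³.
Direct shear f_v = P/L_w = 148×10³ / 575 = 257.4 N/mm (vertical).
Torsion M = P·e = 148×10³ × 270 = 39960000 N·mm.
Critical point at (x, y) = (103.3, 152.5) from centroid. f_tx = M·y/J = 627.8 N/mm; f_ty = M·x/J = 425.3 N/mm.
Resultant f_max = √[f_tx² + (f_v + f_ty)²] = √[627.8² + (257.4 + 425.3)²] = 927.5 N/mm.
Capacity per unit length: φr_n = 0.75 × 0.6 × 620 × (0.707 × 10) = 1973 N/mm.
927.5 ≤ 1973 → adequate.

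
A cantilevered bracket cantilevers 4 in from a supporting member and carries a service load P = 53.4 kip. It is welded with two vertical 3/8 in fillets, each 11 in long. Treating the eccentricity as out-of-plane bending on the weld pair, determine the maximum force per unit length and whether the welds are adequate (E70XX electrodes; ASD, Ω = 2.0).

f_max ≈ 5.83 kip/in; NOT adequate

E70XX → F_EXX = 70 ksi.
L_w = 2 × 11 = 22 in; section modulus (unit throat) S = 2 × L²/6 = 40.33 in².
Direct shear f_v = P/L_w = 53.4/22 = 2.427 kip/in.
Moment M = P × e = 53.4 × 4 = 213.6 kip·in; bending f_b = M/S = 5.296 kip/in.
f_max = √(f_v² + f_b²) = √(2.427² + 5.296²) = 5.826 kip/in.
r_n/Ω = (1/2.0) × 0.6 × 70 × (0.707 × 0.375) = 5.568 kip/in → NOT adequate.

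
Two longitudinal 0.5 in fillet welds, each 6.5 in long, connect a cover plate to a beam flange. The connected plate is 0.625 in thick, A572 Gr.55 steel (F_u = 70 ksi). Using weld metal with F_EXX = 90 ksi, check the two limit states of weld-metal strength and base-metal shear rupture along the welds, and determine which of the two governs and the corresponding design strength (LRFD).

φR_n ≈ 186 kip (weld metal governs)

t_e = 0.707 × 0.5 = 0.3535 in; L = 13 in.
Weld metal: φR_n = 0.75 × 0.6 × 90 × 0.3535 × 13 = 186.1 kip.
Base metal (shear rupture): φR_n = 0.75 × 0.6 × 70 × 0.625 × 13 = 255.9 kip.
Governing: weld metal.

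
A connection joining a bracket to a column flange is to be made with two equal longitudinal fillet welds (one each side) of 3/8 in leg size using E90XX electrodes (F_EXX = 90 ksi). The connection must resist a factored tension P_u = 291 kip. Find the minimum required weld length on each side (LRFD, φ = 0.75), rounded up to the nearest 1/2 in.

L = 14 in on each side

Throat t_e = 0.707 × 0.375 = 0.2651 in.
φr_n = 0.75 × 0.6 × 90 × 0.2651 = 10.74 kip/in.
L_req = P_u / φr_n = 291 / 10.74 = 27.1 in total.
Per side: 27.1 / 2 = 13.55 in.
Round up → use L = 14 in on each side.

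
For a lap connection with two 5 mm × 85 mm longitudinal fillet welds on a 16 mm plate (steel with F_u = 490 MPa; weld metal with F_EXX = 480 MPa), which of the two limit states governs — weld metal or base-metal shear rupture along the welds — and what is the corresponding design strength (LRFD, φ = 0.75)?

φR_n ≈ 130 kN (weld metal governs)

t_e = 0.707 × 5 = 3.535 mm; L = 170 mm.
Weld metal: φR_n = 0.75 × 0.6 × 480 × 3.535 × 170 × 10⁻³ = 129.8 kN.
Base metal (shear rupture): φR_n = 0.75 × 0.6 × 490 × 16 × 170 × 10⁻³ = 599.8 kN.
Governing: weld metal.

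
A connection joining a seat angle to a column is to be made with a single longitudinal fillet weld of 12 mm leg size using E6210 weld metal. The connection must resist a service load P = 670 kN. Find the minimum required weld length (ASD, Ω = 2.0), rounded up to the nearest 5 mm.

E62XX → F_EXX = 620 MPa.
Throat t_e = 0.707 × 12 = 8.484 mm.
r_n/Ω = (0.6 × 620 × 8.484) / 2.0 = 1578 N/mm = 1.578 kN/mm.
L_req = P / (r_n/Ω) = 670 / 1.578 = 424.6 mm total.
Round up → use L = 425 mm.

L = 425 mm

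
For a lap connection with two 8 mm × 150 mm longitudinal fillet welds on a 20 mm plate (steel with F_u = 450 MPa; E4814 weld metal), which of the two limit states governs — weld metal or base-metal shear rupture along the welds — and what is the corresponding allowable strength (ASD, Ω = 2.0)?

R_n/Ω ≈ 244 kN (weld metal governs)

E48XX → F_EXX = 480 MPa.
t_e = 0.707 × 8 = 5.656 mm; L = 300 mm.
Weld metal: R_n/Ω = (1/2.0) × 0.6 × 480 × 5.656 × 300 × 10⁻³ = 244.3 kN.
Base metal (shear rupture): R_n/Ω = (1/2.0) × 0.6 × 450 × 20 × 300 × 10⁻³ = 810 kN.
Governing: weld metal.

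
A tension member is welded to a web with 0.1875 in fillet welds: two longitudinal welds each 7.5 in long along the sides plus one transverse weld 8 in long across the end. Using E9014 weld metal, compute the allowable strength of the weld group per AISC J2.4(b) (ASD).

R_n/Ω ≈ 88.6 kip

E90XX → F_EXX = 90 ksi.
t_e = 0.707 × 0.1875 = 0.1326 in.
R_nwl = 0.6 × 90 × 0.1326 × 15 = 107.4 kip (longitudinal, 2 welds).
R_nwt = 0.6 × 90 × 0.1326 × 8 = 57.27 kip (transverse, base value).
(i) R_nwl + R_nwt = 164.6 kip; (ii) 0.85 R_nwl + 1.5 R_nwt = 177.2 kip.
R_n = max = 177.2 kip [governs: (ii)]; R_n/Ω = 88.58 kip.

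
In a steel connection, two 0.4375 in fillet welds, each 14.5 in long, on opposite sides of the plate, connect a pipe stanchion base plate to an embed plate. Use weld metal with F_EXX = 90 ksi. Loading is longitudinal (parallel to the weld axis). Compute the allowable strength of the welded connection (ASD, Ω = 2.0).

R_n/Ω ≈ 242 kips

Effective throat t_e = 0.707 × 0.4375 = 0.3093 in.
Total length L = 29 in; A_we = 0.3093 × 29 = 8.97 in².
F_nw = 0.6 F_EXX = 0.6 × 90 = 54 ksi.
R_n = 54 × 8.97 = 484.4 kips; R_n/Ω = 484.4/2.0 = 242.2 kips.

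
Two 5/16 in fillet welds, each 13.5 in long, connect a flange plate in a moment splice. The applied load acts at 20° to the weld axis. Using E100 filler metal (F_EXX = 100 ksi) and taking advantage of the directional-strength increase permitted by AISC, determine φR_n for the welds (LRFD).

t_e = 0.707 × 0.3125 = 0.2209 in; A_we = 0.2209 × 27 = 5.965 in².
Directional factor: 1.0 + 0.5 sin^1.5(20°) = 1.1.
F_nw = 0.6 × 100 × 1.1 = 66 ksi.
φR_n = 0.75 × 66 × 5.965 = 295.3 kip.

φR_n ≈ 295 kip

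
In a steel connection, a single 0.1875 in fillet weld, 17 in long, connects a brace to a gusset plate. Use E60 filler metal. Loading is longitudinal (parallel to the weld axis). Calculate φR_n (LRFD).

E60XX → F_EXX = 60 ksi.
Effective throat t_e = 0.707 × 0.1875 = 0.1326 in.
Total length L = 17 in; A_we = 0.1326 × 17 = 2.254 in².
F_nw = 0.6 F_EXX = 0.6 × 60 = 36 ksi.
φR_n = 0.75 × 36 × 2.254 = 60.85 kip.

φR_n ≈ 60.8 kip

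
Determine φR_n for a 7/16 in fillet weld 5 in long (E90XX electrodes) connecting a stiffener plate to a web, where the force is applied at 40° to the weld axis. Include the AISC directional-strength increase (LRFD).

E90XX → F_EXX = 90 ksi.
t_e = 0.707 × 0.4375 = 0.3093 in; A_we = 0.3093 × 5 = 1.547 in².
Directional factor: 1.0 + 0.5 sin^1.5(40°) = 1.258.
F_nw = 0.6 × 90 × 1.258 = 67.91 ksi.
φR_n = 0.75 × 67.91 × 1.547 = 78.78 kip.

φR_n ≈ 78.8 kip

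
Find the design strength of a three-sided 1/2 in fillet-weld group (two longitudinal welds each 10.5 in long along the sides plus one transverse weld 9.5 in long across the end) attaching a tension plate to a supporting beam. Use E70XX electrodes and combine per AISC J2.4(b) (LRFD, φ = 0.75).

φR_n ≈ 357 kip

E70XX → F_EXX = 70 ksi.
t_e = 0.707 × 0.5 = 0.3535 in.
R_nwl = 0.6 × 70 × 0.3535 × 21 = 311.8 kip (longitudinal, 2 welds).
R_nwt = 0.6 × 70 × 0.3535 × 9.5 = 141 kip (transverse, base value).
(i) R_nwl + R_nwt = 452.8 kip; (ii) 0.85 R_nwl + 1.5 R_nwt = 476.6 kip.
R_n = max = 476.6 kip [governs: (ii)]; φR_n = 357.4 kip.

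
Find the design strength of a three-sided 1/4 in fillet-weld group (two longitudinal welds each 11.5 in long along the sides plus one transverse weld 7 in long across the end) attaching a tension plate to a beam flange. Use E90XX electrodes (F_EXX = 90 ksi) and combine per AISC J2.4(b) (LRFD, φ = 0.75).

t_e = 0.707 × 0.25 = 0.1767 in.
R_nwl = 0.6 × 90 × 0.1767 × 23 = 219.5 kips (longitudinal, 2 welds).
R_nwt = 0.6 × 90 × 0.1767 × 7 = 66.81 kips (transverse, base value).
(i) R_nwl + R_nwt = 286.3 kips; (ii) 0.85 R_nwl + 1.5 R_nwt = 286.8 kips.
R_n = max = 286.8 kips [governs: (ii)]; φR_n = 215.1 kips.

φR_n ≈ 215 kips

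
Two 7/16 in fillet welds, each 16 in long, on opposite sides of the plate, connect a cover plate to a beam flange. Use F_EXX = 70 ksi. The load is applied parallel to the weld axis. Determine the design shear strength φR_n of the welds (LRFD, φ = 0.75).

φR_n ≈ 312 kip

Effective throat t_e = 0.707 × 0.4375 = 0.3093 in.
Total length L = 32 in; A_we = 0.3093 × 32 = 9.898 in².
F_nw = 0.6 F_EXX = 0.6 × 70 = 42 ksi.
φR_n = 0.75 × 42 × 9.898 = 311.8 kip.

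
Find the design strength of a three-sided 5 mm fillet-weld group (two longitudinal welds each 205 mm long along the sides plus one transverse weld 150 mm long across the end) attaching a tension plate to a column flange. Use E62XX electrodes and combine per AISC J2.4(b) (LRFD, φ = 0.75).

E62XX → F_EXX = 620 MPa.
t_e = 0.707 × 5 = 3.535 mm.
R_nwl = 0.6 × 620 × 3.535 × 410 × 10⁻³ = 539.2 kN (longitudinal, 2 welds).
R_nwt = 0.6 × 620 × 3.535 × 150 × 10⁻³ = 197.3 kN (transverse, base value).
(i) R_nwl + R_nwt = 736.4 kN; (ii) 0.85 R_nwl + 1.5 R_nwt = 754.2 kN.
R_n = max = 754.2 kN [governs: (ii)]; φR_n = 565.6 kN.

φR_n ≈ 566 kN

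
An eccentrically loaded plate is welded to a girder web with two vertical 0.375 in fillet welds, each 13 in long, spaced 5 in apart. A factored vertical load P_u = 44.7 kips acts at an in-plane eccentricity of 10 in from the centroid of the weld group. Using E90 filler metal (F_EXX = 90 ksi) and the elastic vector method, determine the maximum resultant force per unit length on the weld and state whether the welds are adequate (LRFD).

Total weld length L_w = 26 in. Treat welds as unit-width lines.
Polar moment about centroid: J = 2[d³/12 + d(b/2)²] = 2[13³/12 + 13×2.5²] = 528.7 in³.
Direct shear f_v = P/L_w = 44.7 / 26 = 1.719 kip/in (vertical).
Torsion M = P·e = 44.7 × 10 = 447 kip·in.
Critical point at (x, y) = (2.5, 6.5) from centroid. f_tx = M·y/J = 5.496 kip/in; f_ty = M·x/J = 2.114 kip/in.
Resultant f_max = √[f_tx² + (f_v + f_ty)²] = √[5.496² + (1.719 + 2.114)²] = 6.701 kip/in.
Capacity per unit length: φr_n = 0.75 × 0.6 × 90 × (0.707 × 0.375) = 10.74 kip/in.
6.701 ≤ 10.74 → adequate.

f_max ≈ 6.7 kip/in; adequate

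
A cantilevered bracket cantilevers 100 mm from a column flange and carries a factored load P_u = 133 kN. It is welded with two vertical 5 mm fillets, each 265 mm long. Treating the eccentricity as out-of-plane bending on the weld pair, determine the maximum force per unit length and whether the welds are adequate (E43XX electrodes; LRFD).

f_max ≈ 621 N/mm; adequate

E43XX → F_EXX = 430 MPa.
L_w = 2 × 265 = 530 mm; section modulus (unit throat) S = 2 × L²/6 = 23410 mm².
Direct shear f_v = P/L_w = 133×10³/530 = 250.9 N/mm.
Moment M = P × e = 133×10³ × 100 = 13300000 N·mm; bending f_b = M/S = 568.2 N/mm.
f_max = √(f_v² + f_b²) = √(250.9² + 568.2²) = 621.1 N/mm.
φr_n = 0.75 × 0.6 × 430 × (0.707 × 5) = 684 N/mm → adequate.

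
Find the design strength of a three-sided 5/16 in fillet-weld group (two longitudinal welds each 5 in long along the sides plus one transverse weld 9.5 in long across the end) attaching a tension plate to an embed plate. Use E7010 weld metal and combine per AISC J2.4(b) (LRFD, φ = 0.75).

φR_n ≈ 158 kip

E70XX → F_EXX = 70 ksi.
t_e = 0.707 × 0.3125 = 0.2209 in.
R_nwl = 0.6 × 70 × 0.2209 × 10 = 92.79 kip (longitudinal, 2 welds).
R_nwt = 0.6 × 70 × 0.2209 × 9.5 = 88.15 kip (transverse, base value).
(i) R_nwl + R_nwt = 180.9 kip; (ii) 0.85 R_nwl + 1.5 R_nwt = 211.1 kip.
R_n = max = 211.1 kip [governs: (ii)]; φR_n = 158.3 kip.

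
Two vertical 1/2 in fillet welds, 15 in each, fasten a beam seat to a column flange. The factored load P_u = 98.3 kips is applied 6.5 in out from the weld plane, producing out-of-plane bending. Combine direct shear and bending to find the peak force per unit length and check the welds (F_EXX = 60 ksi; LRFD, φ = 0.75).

L_w = 2 × 15 = 30 in; section modulus (unit throat) S = 2 × L²/6 = 75 in².
Direct shear f_v = P/L_w = 98.3/30 = 3.277 kip/in.
Moment M = P × e = 98.3 × 6.5 = 638.95 kip·in; bending f_b = M/S = 8.519 kip/in.
f_max = √(f_v² + f_b²) = √(3.277² + 8.519²) = 9.128 kip/in.
φr_n = 0.75 × 0.6 × 60 × (0.707 × 0.5) = 9.544 kip/in → adequate.

f_max ≈ 9.13 kip/in; adequate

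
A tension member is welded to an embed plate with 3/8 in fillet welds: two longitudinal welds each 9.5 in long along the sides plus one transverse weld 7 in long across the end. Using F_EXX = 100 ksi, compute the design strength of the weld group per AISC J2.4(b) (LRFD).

t_e = 0.707 × 0.375 = 0.2651 in.
R_nwl = 0.6 × 100 × 0.2651 × 19 = 302.2 kip (longitudinal, 2 welds).
R_nwt = 0.6 × 100 × 0.2651 × 7 = 111.4 kip (transverse, base value).
(i) R_nwl + R_nwt = 413.6 kip; (ii) 0.85 R_nwl + 1.5 R_nwt = 423.9 kip.
R_n = max = 423.9 kip [governs: (ii)]; φR_n = 318 kip.

φR_n ≈ 318 kip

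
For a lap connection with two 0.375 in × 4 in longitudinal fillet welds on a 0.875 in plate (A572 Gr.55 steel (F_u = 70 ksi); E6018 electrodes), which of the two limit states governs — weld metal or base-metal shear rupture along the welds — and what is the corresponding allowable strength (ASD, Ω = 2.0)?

R_n/Ω ≈ 38.2 kips (weld metal governs)

E60XX → F_EXX = 60 ksi.
t_e = 0.707 × 0.375 = 0.2651 in; L = 8 in.
Weld metal: R_n/Ω = (1/2.0) × 0.6 × 60 × 0.2651 × 8 = 38.18 kips.
Base metal (shear rupture): R_n/Ω = (1/2.0) × 0.6 × 70 × 0.875 × 8 = 147 kips.
Governing: weld metal.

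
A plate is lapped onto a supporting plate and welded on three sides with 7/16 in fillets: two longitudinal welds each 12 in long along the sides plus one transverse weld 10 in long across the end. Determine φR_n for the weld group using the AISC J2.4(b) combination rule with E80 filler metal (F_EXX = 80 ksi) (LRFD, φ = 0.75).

φR_n ≈ 394 kip

t_e = 0.707 × 0.4375 = 0.3093 in.
R_nwl = 0.6 × 80 × 0.3093 × 24 = 356.3 kip (longitudinal, 2 welds).
R_nwt = 0.6 × 80 × 0.3093 × 10 = 148.5 kip (transverse, base value).
(i) R_nwl + R_nwt = 504.8 kip; (ii) 0.85 R_nwl + 1.5 R_nwt = 525.6 kip.
R_n = max = 525.6 kip [governs: (ii)]; φR_n = 394.2 kip.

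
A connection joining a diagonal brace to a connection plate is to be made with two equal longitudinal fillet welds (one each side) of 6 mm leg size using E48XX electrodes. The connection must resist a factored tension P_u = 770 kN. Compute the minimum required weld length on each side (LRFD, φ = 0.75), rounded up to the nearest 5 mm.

E48XX → F_EXX = 480 MPa.
Throat t_e = 0.707 × 6 = 4.242 mm.
φr_n = 0.75 × 0.6 × 480 × 4.242 × 10⁻³ = 0.9163 kN/mm.
L_req = P_u / φr_n = 770 / 0.9163 = 840.4 mm total.
Per side: 840.4 / 2 = 420.2 mm.
Round up → use L = 425 mm on each side.

L = 425 mm on each side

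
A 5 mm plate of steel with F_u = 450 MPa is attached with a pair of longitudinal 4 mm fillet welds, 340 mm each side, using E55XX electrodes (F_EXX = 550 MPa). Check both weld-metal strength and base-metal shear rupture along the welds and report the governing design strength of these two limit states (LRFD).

φR_n ≈ 476 kN (weld metal governs)

t_e = 0.707 × 4 = 2.828 mm; L = 680 mm.
Weld metal: φR_n = 0.75 × 0.6 × 550 × 2.828 × 680 × 10⁻³ = 476 kN.
Base metal (shear rupture): φR_n = 0.75 × 0.6 × 450 × 5 × 680 × 10⁻³ = 688.5 kN.
Governing: weld metal.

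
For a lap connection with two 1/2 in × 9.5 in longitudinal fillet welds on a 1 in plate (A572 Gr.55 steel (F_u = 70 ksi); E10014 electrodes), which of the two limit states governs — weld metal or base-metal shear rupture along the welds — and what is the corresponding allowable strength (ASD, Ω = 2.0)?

E100XX → F_EXX = 100 ksi.
t_e = 0.707 × 0.5 = 0.3535 in; L = 19 in.
Weld metal: R_n/Ω = (1/2.0) × 0.6 × 100 × 0.3535 × 19 = 201.5 kip.
Base metal (shear rupture): R_n/Ω = (1/2.0) × 0.6 × 70 × 1 × 19 = 399 kip.
Governing: weld metal.

R_n/Ω ≈ 201 kip (weld metal governs)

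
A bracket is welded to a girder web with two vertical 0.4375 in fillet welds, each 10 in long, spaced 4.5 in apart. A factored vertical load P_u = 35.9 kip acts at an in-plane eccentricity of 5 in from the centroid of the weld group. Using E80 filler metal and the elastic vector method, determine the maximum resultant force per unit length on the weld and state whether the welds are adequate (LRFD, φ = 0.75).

E80XX → F_EXX = 80 ksi.
Total weld length L_w = 20 in. Treat welds as unit-width lines.
Polar moment about centroid: J = 2[d³/12 + d(b/2)²] = 2[10³/12 + 10×2.25²] = 267.9 in³.
Direct shear f_v = P/L_w = 35.9 / 20 = 1.795 kip/in (vertical).
Torsion M = P·e = 35.9 × 5 = 179.5 kip·in.
Critical point at (x, y) = (2.25, 5) from centroid. f_tx = M·y/J = 3.35 kip/in; f_ty = M·x/J = 1.507 kip/in.
Resultant f_max = √[f_tx² + (f_v + f_ty)²] = √[3.35² + (1.795 + 1.507)²] = 4.704 kip/in.
Capacity per unit length: φr_n = 0.75 × 0.6 × 80 × (0.707 × 0.4375) = 11.14 kip/in.
4.704 ≤ 11.14 → adequate.

f_max ≈ 4.7 kip/in; adequate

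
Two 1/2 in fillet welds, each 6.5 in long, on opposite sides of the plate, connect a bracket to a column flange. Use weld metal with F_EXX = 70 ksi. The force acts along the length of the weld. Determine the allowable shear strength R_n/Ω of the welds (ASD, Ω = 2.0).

Effective throat t_e = 0.707 × 0.5 = 0.3535 in.
Total length L = 13 in; A_we = 0.3535 × 13 = 4.595 in².
F_nw = 0.6 F_EXX = 0.6 × 70 = 42 ksi.
R_n = 42 × 4.595 = 193 kips; R_n/Ω = 193/2.0 = 96.51 kips.

R_n/Ω ≈ 96.5 kips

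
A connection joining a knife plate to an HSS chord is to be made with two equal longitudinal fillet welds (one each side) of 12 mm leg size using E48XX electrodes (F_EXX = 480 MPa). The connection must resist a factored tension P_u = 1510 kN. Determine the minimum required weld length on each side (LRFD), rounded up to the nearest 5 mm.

L = 415 mm on each side

Throat t_e = 0.707 × 12 = 8.484 mm.
φr_n = 0.75 × 0.6 × 480 × 8.484 × 10⁻³ = 1.833 kN/mm.
L_req = P_u / φr_n = 1510 / 1.833 = 824 mm total.
Per side: 824 / 2 = 412 mm.
Round up → use L = 415 mm on each side.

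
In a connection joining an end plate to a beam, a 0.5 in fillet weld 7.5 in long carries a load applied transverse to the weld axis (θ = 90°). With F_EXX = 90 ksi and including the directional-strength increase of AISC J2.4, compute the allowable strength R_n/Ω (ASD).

R_n/Ω ≈ 107 kip

t_e = 0.707 × 0.5 = 0.3535 in; A_we = 0.3535 × 7.5 = 2.651 in².
Directional factor: 1.0 + 0.5 sin^1.5(90°) = 1.5.
F_nw = 0.6 × 90 × 1.5 = 81 ksi.
R_n/Ω = (81 × 2.651) / 2.0 = 107.4 kip.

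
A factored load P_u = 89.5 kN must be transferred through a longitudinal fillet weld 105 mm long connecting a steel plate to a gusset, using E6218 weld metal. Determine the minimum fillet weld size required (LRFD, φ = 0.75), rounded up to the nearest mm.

w = 5 mm

E62XX → F_EXX = 620 MPa.
Total weld length L = 105 mm.
Required throat t_e = P_u / (φ × 0.6 F_EXX × L) = 89.5 / (0.75 × 0.6 × 620 × 105 × 10⁻³) = 3.055 mm.
Required leg w = t_e / 0.707 = 4.321 mm → use 5 mm.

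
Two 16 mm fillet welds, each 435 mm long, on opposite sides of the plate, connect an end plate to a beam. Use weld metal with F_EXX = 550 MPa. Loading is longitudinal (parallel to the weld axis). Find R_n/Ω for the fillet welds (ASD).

R_n/Ω ≈ 1620 kN

Effective throat t_e = 0.707 × 16 = 11.31 mm.
Total length L = 870 mm; A_we = 11.31 × 870 = 9841 mm².
F_nw = 0.6 F_EXX = 0.6 × 550 = 330 MPa.
R_n = 330 × 9841 × 10⁻³ = 3248 kN; R_n/Ω = 3248/2.0 = 1624 kN.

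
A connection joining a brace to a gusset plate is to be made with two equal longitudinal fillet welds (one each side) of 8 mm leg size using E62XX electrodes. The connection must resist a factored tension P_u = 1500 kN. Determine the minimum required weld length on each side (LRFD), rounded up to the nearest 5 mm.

E62XX → F_EXX = 620 MPa.
Throat t_e = 0.707 × 8 = 5.656 mm.
φr_n = 0.75 × 0.6 × 620 × 5.656 × 10⁻³ = 1.578 kN/mm.
L_req = P_u / φr_n = 1500 / 1.578 = 950.6 mm total.
Per side: 950.6 / 2 = 475.3 mm.
Round up → use L = 480 mm on each side.

L = 480 mm on each side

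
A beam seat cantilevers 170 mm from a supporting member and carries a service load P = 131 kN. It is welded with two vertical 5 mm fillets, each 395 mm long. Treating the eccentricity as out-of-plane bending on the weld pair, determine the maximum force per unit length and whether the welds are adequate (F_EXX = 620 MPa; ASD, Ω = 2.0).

L_w = 2 × 395 = 790 mm; section modulus (unit throat) S = 2 × L²/6 = 52010 mm².
Direct shear f_v = P/L_w = 131×10³/790 = 165.8 N/mm.
Moment M = P × e = 131×10³ × 170 = 22270000 N·mm; bending f_b = M/S = 428.2 N/mm.
f_max = √(f_v² + f_b²) = √(165.8² + 428.2²) = 459.2 N/mm.
r_n/Ω = (1/2.0) × 0.6 × 620 × (0.707 × 5) = 657.5 N/mm → adequate.

f_max ≈ 459 N/mm; adequate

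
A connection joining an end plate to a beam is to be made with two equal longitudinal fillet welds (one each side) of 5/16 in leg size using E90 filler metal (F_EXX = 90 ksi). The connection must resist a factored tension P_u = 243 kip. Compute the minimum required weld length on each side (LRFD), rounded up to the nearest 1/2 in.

Throat t_e = 0.707 × 0.3125 = 0.2209 in.
φr_n = 0.75 × 0.6 × 90 × 0.2209 = 8.948 kip/in.
L_req = P_u / φr_n = 243 / 8.948 = 27.16 in total.
Per side: 27.16 / 2 = 13.58 in.
Round up → use L = 14 in on each side.

L = 14 in on each side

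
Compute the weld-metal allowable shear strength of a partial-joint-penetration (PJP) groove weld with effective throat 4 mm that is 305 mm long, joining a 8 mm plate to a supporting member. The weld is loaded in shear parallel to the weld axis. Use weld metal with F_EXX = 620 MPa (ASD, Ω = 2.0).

R_n/Ω ≈ 227 kN

Effective throat (given) t_e = 4 mm.
A_we = 4 × 305 = 1220 mm².
F_nw = 0.6 F_EXX = 372 MPa.
R_n/Ω = (372 × 1220) / 2.0 × 10⁻³ = 226.9 kN.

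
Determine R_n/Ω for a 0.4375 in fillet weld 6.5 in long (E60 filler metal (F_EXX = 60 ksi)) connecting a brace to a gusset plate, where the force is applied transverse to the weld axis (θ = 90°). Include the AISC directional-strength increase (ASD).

R_n/Ω ≈ 54.3 kips

t_e = 0.707 × 0.4375 = 0.3093 in; A_we = 0.3093 × 6.5 = 2.011 in².
Directional factor: 1.0 + 0.5 sin^1.5(90°) = 1.5.
F_nw = 0.6 × 60 × 1.5 = 54 ksi.
R_n/Ω = (54 × 2.011) / 2.0 = 54.28 kips.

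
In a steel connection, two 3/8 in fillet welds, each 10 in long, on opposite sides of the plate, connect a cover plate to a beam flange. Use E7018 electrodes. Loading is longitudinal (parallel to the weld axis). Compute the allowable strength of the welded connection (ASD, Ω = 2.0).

R_n/Ω ≈ 111 kips

E70XX → F_EXX = 70 ksi.
Effective throat t_e = 0.707 × 0.375 = 0.2651 in.
Total length L = 20 in; A_we = 0.2651 × 20 = 5.303 in².
F_nw = 0.6 F_EXX = 0.6 × 70 = 42 ksi.
R_n = 42 × 5.303 = 222.7 kips; R_n/Ω = 222.7/2.0 = 111.4 kips.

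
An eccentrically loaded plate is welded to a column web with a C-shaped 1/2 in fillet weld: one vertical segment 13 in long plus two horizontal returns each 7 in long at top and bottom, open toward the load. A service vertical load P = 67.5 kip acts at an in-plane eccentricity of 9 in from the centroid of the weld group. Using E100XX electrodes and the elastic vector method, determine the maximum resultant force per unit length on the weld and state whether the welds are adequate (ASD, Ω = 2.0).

f_max ≈ 7.35 kip/in; adequate

E100XX → F_EXX = 100 ksi.
Total weld length L_w = 27 in. Treat welds as unit-width lines.
Centroid: x̄ = 2×7×3.5 / 27 = 1.815 in from the vertical weld.
Polar moment about centroid: J = I_x + I_y = [13³/12 + 2×7×6.5²] + [13×1.815² + 2(7³/12 + 7×1.685²)] = 914.3 in³.
Direct shear f_v = P/L_w = 67.5 / 27 = 2.5 kip/in (vertical).
Torsion M = P·e = 67.5 × 9 = 607.5 kip·in.
Critical point at (x, y) = (5.185, 6.5) from centroid. f_tx = M·y/J = 4.319 kip/in; f_ty = M·x/J = 3.445 kip/in.
Resultant f_max = √[f_tx² + (f_v + f_ty)²] = √[4.319² + (2.5 + 3.445)²] = 7.348 kip/in.
Capacity per unit length: r_n/Ω = (1/2.0) × 0.6 × 100 × (0.707 × 0.5) = 10.6 kip/in.
7.348 ≤ 10.6 → adequate.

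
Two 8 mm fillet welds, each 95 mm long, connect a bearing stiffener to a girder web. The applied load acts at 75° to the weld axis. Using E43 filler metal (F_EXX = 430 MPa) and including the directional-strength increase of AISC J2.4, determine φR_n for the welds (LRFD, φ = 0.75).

t_e = 0.707 × 8 = 5.656 mm; A_we = 5.656 × 190 = 1075 mm².
Directional factor: 1.0 + 0.5 sin^1.5(75°) = 1.475.
F_nw = 0.6 × 430 × 1.475 = 380.5 MPa.
φR_n = 0.75 × 380.5 × 1075 × 10⁻³ = 306.6 kN.

φR_n ≈ 307 kN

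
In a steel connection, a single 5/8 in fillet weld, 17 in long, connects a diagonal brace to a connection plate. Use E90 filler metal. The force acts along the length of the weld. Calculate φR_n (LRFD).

φR_n ≈ 304 kip

E90XX → F_EXX = 90 ksi.
Effective throat t_e = 0.707 × 0.625 = 0.4419 in.
Total length L = 17 in; A_we = 0.4419 × 17 = 7.512 in².
F_nw = 0.6 F_EXX = 0.6 × 90 = 54 ksi.
φR_n = 0.75 × 54 × 7.512 = 304.2 kip.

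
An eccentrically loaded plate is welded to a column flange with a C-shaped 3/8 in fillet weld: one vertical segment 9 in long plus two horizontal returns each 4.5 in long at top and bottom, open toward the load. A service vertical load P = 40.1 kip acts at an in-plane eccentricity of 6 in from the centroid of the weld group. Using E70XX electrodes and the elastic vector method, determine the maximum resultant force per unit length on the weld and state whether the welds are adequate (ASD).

f_max ≈ 6.41 kip/in; NOT adequate

E70XX → F_EXX = 70 ksi.
Total weld length L_w = 18 in. Treat welds as unit-width lines.
Centroid: x̄ = 2×4.5×2.25 / 18 = 1.125 in from the vertical weld.
Polar moment about centroid: J = I_x + I_y = [9³/12 + 2×4.5×4.5²] + [9×1.125² + 2(4.5³/12 + 4.5×1.125²)] = 281 in³.
Direct shear f_v = P/L_w = 40.1 / 18 = 2.228 kip/in (vertical).
Torsion M = P·e = 40.1 × 6 = 240.6 kip·in.
Critical point at (x, y) = (3.375, 4.5) from centroid. f_tx = M·y/J = 3.853 kip/in; f_ty = M·x/J = 2.89 kip/in.
Resultant f_max = √[f_tx² + (f_v + f_ty)²] = √[3.853² + (2.228 + 2.89)²] = 6.406 kip/in.
Capacity per unit length: r_n/Ω = (1/2.0) × 0.6 × 70 × (0.707 × 0.375) = 5.568 kip/in.
6.406 > 5.568 → NOT adequate.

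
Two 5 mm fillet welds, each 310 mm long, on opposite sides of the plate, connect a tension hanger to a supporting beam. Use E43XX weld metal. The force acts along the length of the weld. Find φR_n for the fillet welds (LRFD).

φR_n ≈ 424 kN

E43XX → F_EXX = 430 MPa.
Effective throat t_e = 0.707 × 5 = 3.535 mm.
Total length L = 620 mm; A_we = 3.535 × 620 = 2192 mm².
F_nw = 0.6 F_EXX = 0.6 × 430 = 258 MPa.
φR_n = 0.75 × 258 × 2192 × 10⁻³ = 424.1 kN.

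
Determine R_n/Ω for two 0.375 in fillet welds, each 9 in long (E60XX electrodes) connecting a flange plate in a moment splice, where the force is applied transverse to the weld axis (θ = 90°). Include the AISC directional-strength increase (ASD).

R_n/Ω ≈ 129 kips

E60XX → F_EXX = 60 ksi.
t_e = 0.707 × 0.375 = 0.2651 in; A_we = 0.2651 × 18 = 4.772 in².
Directional factor: 1.0 + 0.5 sin^1.5(90°) = 1.5.
F_nw = 0.6 × 60 × 1.5 = 54 ksi.
R_n/Ω = (54 × 4.772) / 2.0 = 128.9 kips.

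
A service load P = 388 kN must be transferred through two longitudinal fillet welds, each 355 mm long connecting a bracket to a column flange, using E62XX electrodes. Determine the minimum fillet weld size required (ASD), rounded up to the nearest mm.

E62XX → F_EXX = 620 MPa.
Total weld length L = 710 mm.
Required throat t_e = P × Ω / (0.6 F_EXX × L) = 388 × 2.0 / (0.6 × 620 × 710 × 10⁻³) = 2.938 mm.
Required leg w = t_e / 0.707 = 4.156 mm → use 5 mm.

w = 5 mm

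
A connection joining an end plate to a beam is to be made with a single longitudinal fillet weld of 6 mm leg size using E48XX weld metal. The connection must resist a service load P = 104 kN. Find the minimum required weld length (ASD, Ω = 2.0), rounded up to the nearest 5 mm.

L = 175 mm

E48XX → F_EXX = 480 MPa.
Throat t_e = 0.707 × 6 = 4.242 mm.
r_n/Ω = (0.6 × 480 × 4.242) / 2.0 = 610.8 N/mm = 0.6108 kN/mm.
L_req = P / (r_n/Ω) = 104 / 0.6108 = 170.3 mm total.
Round up → use L = 175 mm.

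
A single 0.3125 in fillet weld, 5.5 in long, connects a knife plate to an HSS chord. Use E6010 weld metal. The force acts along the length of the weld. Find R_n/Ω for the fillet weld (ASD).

R_n/Ω ≈ 21.9 kips

E60XX → F_EXX = 60 ksi.
Effective throat t_e = 0.707 × 0.3125 = 0.2209 in.
Total length L = 5.5 in; A_we = 0.2209 × 5.5 = 1.215 in².
F_nw = 0.6 F_EXX = 0.6 × 60 = 36 ksi.
R_n = 36 × 1.215 = 43.75 kips; R_n/Ω = 43.75/2.0 = 21.87 kips.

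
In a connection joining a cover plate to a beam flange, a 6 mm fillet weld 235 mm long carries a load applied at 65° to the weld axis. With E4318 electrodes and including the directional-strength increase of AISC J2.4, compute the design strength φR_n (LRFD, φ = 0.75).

E43XX → F_EXX = 430 MPa.
t_e = 0.707 × 6 = 4.242 mm; A_we = 4.242 × 235 = 996.9 mm².
Directional factor: 1.0 + 0.5 sin^1.5(65°) = 1.431.
F_nw = 0.6 × 430 × 1.431 = 369.3 MPa.
φR_n = 0.75 × 369.3 × 996.9 × 10⁻³ = 276.1 kN.

φR_n ≈ 276 kN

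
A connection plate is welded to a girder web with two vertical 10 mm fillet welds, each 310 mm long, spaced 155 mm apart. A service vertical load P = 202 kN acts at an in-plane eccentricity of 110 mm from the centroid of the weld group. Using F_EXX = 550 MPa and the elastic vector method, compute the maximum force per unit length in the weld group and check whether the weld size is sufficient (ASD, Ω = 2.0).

f_max ≈ 657 N/mm; adequate

Total weld length L_w = 620 mm. Treat welds as unit-width lines.
Polar moment about centroid: J = 2[d³/12 + d(b/2)²] = 2[310³/12 + 310×77.5²] = 8689000 mm³.
Direct shear f_v = P/L_w = 202×10³ / 620 = 325.8 N/mm (vertical).
Torsion M = P·e = 202×10³ × 110 = 22220000 N·mm.
Critical point at (x, y) = (77.5, 155) from centroid. f_tx = M·y/J = 396.4 N/mm; f_ty = M·x/J = 198.2 N/mm.
Resultant f_max = √[f_tx² + (f_v + f_ty)²] = √[396.4² + (325.8 + 198.2)²] = 657 N/mm.
Capacity per unit length: r_n/Ω = (1/2.0) × 0.6 × 550 × (0.707 × 10) = 1167 N/mm.
657 ≤ 1167 → adequate.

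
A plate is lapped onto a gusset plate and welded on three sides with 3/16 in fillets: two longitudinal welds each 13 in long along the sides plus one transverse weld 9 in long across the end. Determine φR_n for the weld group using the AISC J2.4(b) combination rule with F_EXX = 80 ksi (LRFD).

t_e = 0.707 × 0.1875 = 0.1326 in.
R_nwl = 0.6 × 80 × 0.1326 × 26 = 165.4 kip (longitudinal, 2 welds).
R_nwt = 0.6 × 80 × 0.1326 × 9 = 57.27 kip (transverse, base value).
(i) R_nwl + R_nwt = 222.7 kip; (ii) 0.85 R_nwl + 1.5 R_nwt = 226.5 kip.
R_n = max = 226.5 kip [governs: (ii)]; φR_n = 169.9 kip.

φR_n ≈ 170 kip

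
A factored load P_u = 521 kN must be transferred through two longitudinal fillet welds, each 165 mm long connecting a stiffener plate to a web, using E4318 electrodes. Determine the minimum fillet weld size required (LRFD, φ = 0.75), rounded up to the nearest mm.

E43XX → F_EXX = 430 MPa.
Total weld length L = 330 mm.
Required throat t_e = P_u / (φ × 0.6 F_EXX × L) = 521 / (0.75 × 0.6 × 430 × 330 × 10⁻³) = 8.159 mm.
Required leg w = t_e / 0.707 = 11.54 mm → use 12 mm.

w = 12 mm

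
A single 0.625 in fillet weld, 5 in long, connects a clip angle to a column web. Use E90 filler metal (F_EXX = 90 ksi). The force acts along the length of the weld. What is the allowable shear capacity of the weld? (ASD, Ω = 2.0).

Effective throat t_e = 0.707 × 0.625 = 0.4419 in.
Total length L = 5 in; A_we = 0.4419 × 5 = 2.209 in².
F_nw = 0.6 F_EXX = 0.6 × 90 = 54 ksi.
R_n = 54 × 2.209 = 119.3 kip; R_n/Ω = 119.3/2.0 = 59.65 kip.

R_n/Ω ≈ 59.7 kip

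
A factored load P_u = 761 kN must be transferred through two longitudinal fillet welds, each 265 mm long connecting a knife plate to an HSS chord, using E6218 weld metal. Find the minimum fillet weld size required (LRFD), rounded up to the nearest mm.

w = 8 mm

E62XX → F_EXX = 620 MPa.
Total weld length L = 530 mm.
Required throat t_e = P_u / (φ × 0.6 F_EXX × L) = 761 / (0.75 × 0.6 × 620 × 530 × 10⁻³) = 5.146 mm.
Required leg w = t_e / 0.707 = 7.279 mm → use 8 mm.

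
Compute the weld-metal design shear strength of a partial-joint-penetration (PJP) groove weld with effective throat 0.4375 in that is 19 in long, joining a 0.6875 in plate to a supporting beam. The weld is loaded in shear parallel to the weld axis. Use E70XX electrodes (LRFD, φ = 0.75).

φR_n ≈ 262 kip

E70XX → F_EXX = 70 ksi.
Effective throat (given) t_e = 0.4375 in.
A_we = 0.4375 × 19 = 8.312 in².
F_nw = 0.6 F_EXX = 42 ksi.
φR_n = 0.75 × 42 × 8.312 = 261.8 kip.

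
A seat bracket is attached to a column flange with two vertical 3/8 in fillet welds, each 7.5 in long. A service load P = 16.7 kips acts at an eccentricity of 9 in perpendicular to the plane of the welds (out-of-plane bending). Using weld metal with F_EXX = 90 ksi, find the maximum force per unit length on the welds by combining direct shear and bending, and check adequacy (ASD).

L_w = 2 × 7.5 = 15 in; section modulus (unit throat) S = 2 × L²/6 = 18.75 in².
Direct shear f_v = P/L_w = 16.7/15 = 1.113 kip/in.
Moment M = P × e = 16.7 × 9 = 150.3 kip·in; bending f_b = M/S = 8.016 kip/in.
f_max = √(f_v² + f_b²) = √(1.113² + 8.016²) = 8.093 kip/in.
r_n/Ω = (1/2.0) × 0.6 × 90 × (0.707 × 0.375) = 7.158 kip/in → NOT adequate.

f_max ≈ 8.09 kip/in; NOT adequate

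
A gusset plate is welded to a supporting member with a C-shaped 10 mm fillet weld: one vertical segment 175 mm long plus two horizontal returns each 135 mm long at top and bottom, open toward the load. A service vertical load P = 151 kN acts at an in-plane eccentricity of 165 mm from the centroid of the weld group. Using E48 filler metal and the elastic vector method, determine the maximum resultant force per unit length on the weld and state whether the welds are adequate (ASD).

f_max ≈ 1210 N/mm; NOT adequate

E48XX → F_EXX = 480 MPa.
Total weld length L_w = 445 mm. Treat welds as unit-width lines.
Centroid: x̄ = 2×135×67.5 / 445 = 40.96 mm from the vertical weld.
Polar moment about centroid: J = I_x + I_y = [175³/12 + 2×135×87.5²] + [175×40.96² + 2(135³/12 + 135×26.54²)] = 3408000 mm³.
Direct shear f_v = P/L_w = 151×10³ / 445 = 339.3 N/mm (vertical).
Torsion M = P·e = 151×10³ × 165 = 24915000 N·mm.
Critical point at (x, y) = (94.04, 87.5) from centroid. f_tx = M·y/J = 639.8 N/mm; f_ty = M·x/J = 687.6 N/mm.
Resultant f_max = √[f_tx² + (f_v + f_ty)²] = √[639.8² + (339.3 + 687.6)²] = 1210 N/mm.
Capacity per unit length: r_n/Ω = (1/2.0) × 0.6 × 480 × (0.707 × 10) = 1018 N/mm.
1210 > 1018 → NOT adequate.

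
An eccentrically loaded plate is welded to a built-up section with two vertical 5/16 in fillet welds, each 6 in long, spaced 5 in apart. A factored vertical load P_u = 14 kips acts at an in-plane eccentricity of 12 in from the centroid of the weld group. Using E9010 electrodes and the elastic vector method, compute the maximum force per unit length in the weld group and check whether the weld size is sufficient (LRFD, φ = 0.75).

f_max ≈ 6.72 kip/in; adequate

E90XX → F_EXX = 90 ksi.
Total weld length L_w = 12 in. Treat welds as unit-width lines.
Polar moment about centroid: J = 2[d³/12 + d(b/2)²] = 2[6³/12 + 6×2.5²] = 111 in³.
Direct shear f_v = P/L_w = 14 / 12 = 1.167 kip/in (vertical).
Torsion M = P·e = 14 × 12 = 168 kip·in.
Critical point at (x, y) = (2.5, 3) from centroid. f_tx = M·y/J = 4.541 kip/in; f_ty = M·x/J = 3.784 kip/in.
Resultant f_max = √[f_tx² + (f_v + f_ty)²] = √[4.541² + (1.167 + 3.784)²] = 6.717 kip/in.
Capacity per unit length: φr_n = 0.75 × 0.6 × 90 × (0.707 × 0.3125) = 8.948 kip/in.
6.717 ≤ 8.948 → adequate.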